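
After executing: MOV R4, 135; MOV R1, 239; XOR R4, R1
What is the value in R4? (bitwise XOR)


Register state trace:
  MOV R4, 135  → R4 = 135 (0b10000111)
  MOV R1, 239  → R1 = 239 (0b11101111)
  XOR R4, R1  → R4 = 135 XOR 239 = 104 (0b01101000)
Final: R4 = 104

104


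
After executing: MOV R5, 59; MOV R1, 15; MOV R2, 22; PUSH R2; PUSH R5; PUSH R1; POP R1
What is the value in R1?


Stack trace (top is rightmost):
  MOV R5, 59  → R5 = 59
  MOV R1, 15  → R1 = 15
  MOV R2, 22  → R2 = 22
  PUSH R2  → stack: [22]
  PUSH R5  → stack: [22, 59]
  PUSH R1  → stack: [22, 59, 15]
  POP R1  → R1 = 15, stack: [22, 59]
Final: R1 = 15

15


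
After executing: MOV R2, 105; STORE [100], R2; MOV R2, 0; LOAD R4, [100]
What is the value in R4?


Register and memory trace:
  MOV R2, 105  → R2 = 105
  STORE [100], R2  → mem[100] = 105
  MOV R2, 0  → R2 = 0
  LOAD R4, [100]  → R4 = mem[100] = 105
Final: R4 = 105

105


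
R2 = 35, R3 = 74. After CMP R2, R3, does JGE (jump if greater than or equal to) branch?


Trace:
  R2 = 35, R3 = 74
  CMP R2, R3  → compares 35 vs 74
  JGE checks: is 35 greater than or equal to 74?
  35 < 74, so condition is false
Branch taken: No

No


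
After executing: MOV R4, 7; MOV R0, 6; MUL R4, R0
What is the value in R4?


Register state trace:
  MOV R4, 7  → R4 = 7
  MOV R0, 6  → R0 = 6
  MUL R4, R0  → R4 = 7 * 6 = 42
Final: R4 = 42

42


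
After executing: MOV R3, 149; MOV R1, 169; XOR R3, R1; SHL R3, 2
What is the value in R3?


Register state trace:
  MOV R3, 149  → R3 = 149 (0b10010101)
  MOV R1, 169  → R1 = 169 (0b10101001)
  XOR R3, R1  → R3 = 149 XOR 169 = 60 (0b00111100)
  SHL R3, 2  → R3 = 60 << 2 = 240
Final: R3 = 240

240


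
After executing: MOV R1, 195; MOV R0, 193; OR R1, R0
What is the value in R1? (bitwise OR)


Register state trace:
  MOV R1, 195  → R1 = 195 (0b11000011)
  MOV R0, 193  → R0 = 193 (0b11000001)
  OR R1, R0   → R1 = 195 OR 193 = 195 (0b11000011)
Final: R1 = 195

195


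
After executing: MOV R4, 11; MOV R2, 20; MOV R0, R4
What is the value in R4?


Register state trace:
  MOV R4, 11  → R4 = 11
  MOV R2, 20  → R2 = 20
  MOV R0, R4  → R0 = 11
Final: R4 = 11

11


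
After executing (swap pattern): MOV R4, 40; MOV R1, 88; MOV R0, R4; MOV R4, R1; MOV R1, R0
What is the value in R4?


Register state trace (swap pattern):
  MOV R4, 40  → R4 = 40
  MOV R1, 88  → R1 = 88
  MOV R0, R4  → R0 = 40  (save R4)
  MOV R4, R1  → R4 = 88  (R4 gets R1's value)
  MOV R1, R0  → R1 = 40  (R1 gets saved value)
Final: R4 = 88

88


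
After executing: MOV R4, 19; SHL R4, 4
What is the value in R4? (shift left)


Register state trace:
  MOV R4, 19  → R4 = 19
  SHL R4, 4  → R4 = 19 << 4 = 19 * 2^4 = 304
Final: R4 = 304

304


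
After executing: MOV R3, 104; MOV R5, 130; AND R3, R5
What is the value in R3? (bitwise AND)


Register state trace:
  MOV R3, 104  → R3 = 104 (0b01101000)
  MOV R5, 130  → R5 = 130 (0b10000010)
  AND R3, R5  → R3 = 104 AND 130 = 0 (0b00000000)
Final: R3 = 0

0


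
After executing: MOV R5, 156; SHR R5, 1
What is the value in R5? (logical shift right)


Register state trace:
  MOV R5, 156  → R5 = 156
  SHR R5, 1  → R5 = 156 >> 1 = 156 // 2^1 = 78
Final: R5 = 78

78


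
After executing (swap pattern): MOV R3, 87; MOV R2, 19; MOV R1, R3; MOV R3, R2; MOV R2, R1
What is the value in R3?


Register state trace (swap pattern):
  MOV R3, 87  → R3 = 87
  MOV R2, 19  → R2 = 19
  MOV R1, R3  → R1 = 87  (save R3)
  MOV R3, R2  → R3 = 19  (R3 gets R2's value)
  MOV R2, R1  → R2 = 87  (R2 gets saved value)
Final: R3 = 19

19


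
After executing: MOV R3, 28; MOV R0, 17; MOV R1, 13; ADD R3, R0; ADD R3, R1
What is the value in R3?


Register state trace:
  MOV R3, 28  → R3 = 28
  MOV R0, 17  → R0 = 17
  MOV R1, 13  → R1 = 13
  ADD R3, R0  → R3 = 28 + 17 = 45
  ADD R3, R1  → R3 = 45 + 13 = 58
Final: R3 = 58

58


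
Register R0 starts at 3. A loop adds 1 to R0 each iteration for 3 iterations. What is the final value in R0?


Starting value: R0 = 3
  Iter 1: R0 = 3 + 1 = 4
  Iter 2: R0 = 4 + 1 = 5
  Iter 3: R0 = 5 + 1 = 6
Final: R0 = 6

6


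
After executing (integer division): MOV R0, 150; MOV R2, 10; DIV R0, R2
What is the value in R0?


Register state trace:
  MOV R0, 150  → R0 = 150
  MOV R2, 10  → R2 = 10
  DIV R0, R2  → R0 = 150 // 10 = 15
Final: R0 = 15

15


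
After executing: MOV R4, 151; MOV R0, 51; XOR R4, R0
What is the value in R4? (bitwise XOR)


Register state trace:
  MOV R4, 151  → R4 = 151 (0b10010111)
  MOV R0, 51  → R0 = 51 (0b00110011)
  XOR R4, R0  → R4 = 151 XOR 51 = 164 (0b10100100)
Final: R4 = 164

164


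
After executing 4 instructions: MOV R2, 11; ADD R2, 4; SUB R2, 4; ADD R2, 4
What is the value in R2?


Register state trace:
  MOV R2, 11  → R2 = 11
  ADD R2, 4  → R2 = 11 + 4 = 15
  SUB R2, 4  → R2 = 15 - 4 = 11
  ADD R2, 4  → R2 = 11 + 4 = 15
Final: R2 = 15

15


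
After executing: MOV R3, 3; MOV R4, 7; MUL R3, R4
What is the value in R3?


Register state trace:
  MOV R3, 3  → R3 = 3
  MOV R4, 7  → R4 = 7
  MUL R3, R4  → R3 = 3 * 7 = 21
Final: R3 = 21

21


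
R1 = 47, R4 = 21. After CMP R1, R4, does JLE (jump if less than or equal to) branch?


Trace:
  R1 = 47, R4 = 21
  CMP R1, R4  → compares 47 vs 21
  JLE checks: is 47 less than or equal to 21?
  47 > 21, so condition is false
Branch taken: No

No


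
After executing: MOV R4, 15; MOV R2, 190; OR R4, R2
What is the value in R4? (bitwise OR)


Register state trace:
  MOV R4, 15  → R4 = 15 (0b00001111)
  MOV R2, 190  → R2 = 190 (0b10111110)
  OR R4, R2   → R4 = 15 OR 190 = 191 (0b10111111)
Final: R4 = 191

191


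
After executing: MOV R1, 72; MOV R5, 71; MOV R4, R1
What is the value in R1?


Register state trace:
  MOV R1, 72  → R1 = 72
  MOV R5, 71  → R5 = 71
  MOV R4, R1  → R4 = 72
Final: R1 = 72

72


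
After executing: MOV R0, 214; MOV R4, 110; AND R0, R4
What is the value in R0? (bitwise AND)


Register state trace:
  MOV R0, 214  → R0 = 214 (0b11010110)
  MOV R4, 110  → R4 = 110 (0b01101110)
  AND R0, R4  → R0 = 214 AND 110 = 70 (0b01000110)
Final: R0 = 70

70


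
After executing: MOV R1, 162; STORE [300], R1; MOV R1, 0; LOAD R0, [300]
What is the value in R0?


Register and memory trace:
  MOV R1, 162  → R1 = 162
  STORE [300], R1  → mem[300] = 162
  MOV R1, 0  → R1 = 0
  LOAD R0, [300]  → R0 = mem[300] = 162
Final: R0 = 162

162


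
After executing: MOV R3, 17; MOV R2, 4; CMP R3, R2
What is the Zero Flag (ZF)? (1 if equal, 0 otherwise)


Register state trace:
  MOV R3, 17  → R3 = 17
  MOV R2, 4  → R2 = 4
  CMP R3, R2  → computes 17 - 4 = 13
  Result is nonzero, so values are not equal
ZF = 0

0


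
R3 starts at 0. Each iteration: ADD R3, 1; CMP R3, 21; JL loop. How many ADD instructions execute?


Loop trace (R3 starts at 0, target 21, step 1):
  ADD #1: R3 = 0 + 1 = 1  → 1 < 21, loop
  ADD #2: R3 = 1 + 1 = 2  → 2 < 21, loop
  ADD #3: R3 = 2 + 1 = 3  → 3 < 21, loop
  ADD #4: R3 = 3 + 1 = 4  → 4 < 21, loop
  ADD #5: R3 = 4 + 1 = 5  → 5 < 21, loop
  ADD #6: R3 = 5 + 1 = 6  → 6 < 21, loop
  ADD #7: R3 = 6 + 1 = 7  → 7 < 21, loop
  ADD #8: R3 = 7 + 1 = 8  → 8 < 21, loop
  ADD #9: R3 = 8 + 1 = 9  → 9 < 21, loop
  ADD #10: R3 = 9 + 1 = 10  → 10 < 21, loop
  ADD #11: R3 = 10 + 1 = 11  → 11 < 21, loop
  ADD #12: R3 = 11 + 1 = 12  → 12 < 21, loop
  ADD #13: R3 = 12 + 1 = 13  → 13 < 21, loop
  ADD #14: R3 = 13 + 1 = 14  → 14 < 21, loop
  ADD #15: R3 = 14 + 1 = 15  → 15 < 21, loop
  ADD #16: R3 = 15 + 1 = 16  → 16 < 21, loop
  ADD #17: R3 = 16 + 1 = 17  → 17 < 21, loop
  ADD #18: R3 = 17 + 1 = 18  → 18 < 21, loop
  ADD #19: R3 = 18 + 1 = 19  → 19 < 21, loop
  ADD #20: R3 = 19 + 1 = 20  → 20 < 21, loop
  ADD #21: R3 = 20 + 1 = 21  → 21 >= 21, exit
Total ADD instructions: 21

21


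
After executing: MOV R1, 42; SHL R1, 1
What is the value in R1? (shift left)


Register state trace:
  MOV R1, 42  → R1 = 42
  SHL R1, 1  → R1 = 42 << 1 = 42 * 2^1 = 84
Final: R1 = 84

84


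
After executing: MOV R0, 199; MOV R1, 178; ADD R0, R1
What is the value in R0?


Register state trace:
  MOV R0, 199  → R0 = 199
  MOV R1, 178  → R1 = 178
  ADD R0, R1  → R0 = 199 + 178 = 377
Final: R0 = 377

377


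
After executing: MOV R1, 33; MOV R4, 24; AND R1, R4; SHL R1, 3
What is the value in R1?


Register state trace:
  MOV R1, 33  → R1 = 33 (0b00100001)
  MOV R4, 24  → R4 = 24 (0b00011000)
  AND R1, R4  → R1 = 33 AND 24 = 0 (0b00000000)
  SHL R1, 3  → R1 = 0 << 3 = 0
Final: R1 = 0

0


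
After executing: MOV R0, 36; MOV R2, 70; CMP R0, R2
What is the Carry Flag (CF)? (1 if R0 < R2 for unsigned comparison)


Register state trace:
  MOV R0, 36  → R0 = 36
  MOV R2, 70  → R2 = 70
  CMP R0, R2  → unsigned 36 - 70: borrow occurs
  36 < 70, so CF = 1
CF = 1

1


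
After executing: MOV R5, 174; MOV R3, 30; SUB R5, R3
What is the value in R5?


Register state trace:
  MOV R5, 174  → R5 = 174
  MOV R3, 30  → R3 = 30
  SUB R5, R3  → R5 = 174 - 30 = 144
Final: R5 = 144

144


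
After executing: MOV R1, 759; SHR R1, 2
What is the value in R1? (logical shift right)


Register state trace:
  MOV R1, 759  → R1 = 759
  SHR R1, 2  → R1 = 759 >> 2 = 759 // 2^2 = 189
Final: R1 = 189

189


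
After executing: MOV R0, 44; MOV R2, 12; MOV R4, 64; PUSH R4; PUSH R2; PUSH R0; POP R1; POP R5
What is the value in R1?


Stack trace (top is rightmost):
  MOV R0, 44  → R0 = 44
  MOV R2, 12  → R2 = 12
  MOV R4, 64  → R4 = 64
  PUSH R4  → stack: [64]
  PUSH R2  → stack: [64, 12]
  PUSH R0  → stack: [64, 12, 44]
  POP R1  → R1 = 44, stack: [64, 12]
  POP R5  → R5 = 12, stack: [64]
Final: R1 = 44

44


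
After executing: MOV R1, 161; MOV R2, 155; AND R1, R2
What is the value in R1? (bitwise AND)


Register state trace:
  MOV R1, 161  → R1 = 161 (0b10100001)
  MOV R2, 155  → R2 = 155 (0b10011011)
  AND R1, R2  → R1 = 161 AND 155 = 129 (0b10000001)
Final: R1 = 129

129


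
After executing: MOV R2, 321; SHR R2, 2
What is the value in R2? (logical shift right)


Register state trace:
  MOV R2, 321  → R2 = 321
  SHR R2, 2  → R2 = 321 >> 2 = 321 // 2^2 = 80
Final: R2 = 80

80


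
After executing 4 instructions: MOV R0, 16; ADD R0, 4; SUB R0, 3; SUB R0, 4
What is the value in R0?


Register state trace:
  MOV R0, 16  → R0 = 16
  ADD R0, 4  → R0 = 16 + 4 = 20
  SUB R0, 3  → R0 = 20 - 3 = 17
  SUB R0, 4  → R0 = 17 - 4 = 13
Final: R0 = 13

13


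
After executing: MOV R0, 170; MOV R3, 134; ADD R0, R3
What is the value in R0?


Register state trace:
  MOV R0, 170  → R0 = 170
  MOV R3, 134  → R3 = 134
  ADD R0, R3  → R0 = 170 + 134 = 304
Final: R0 = 304

304


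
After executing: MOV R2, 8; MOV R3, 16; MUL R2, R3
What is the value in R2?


Register state trace:
  MOV R2, 8  → R2 = 8
  MOV R3, 16  → R3 = 16
  MUL R2, R3  → R2 = 8 * 16 = 128
Final: R2 = 128

128


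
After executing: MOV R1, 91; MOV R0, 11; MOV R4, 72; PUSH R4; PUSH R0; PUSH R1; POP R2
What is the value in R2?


Stack trace (top is rightmost):
  MOV R1, 91  → R1 = 91
  MOV R0, 11  → R0 = 11
  MOV R4, 72  → R4 = 72
  PUSH R4  → stack: [72]
  PUSH R0  → stack: [72, 11]
  PUSH R1  → stack: [72, 11, 91]
  POP R2  → R2 = 91, stack: [72, 11]
Final: R2 = 91

91


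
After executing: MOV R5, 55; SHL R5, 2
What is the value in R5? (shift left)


Register state trace:
  MOV R5, 55  → R5 = 55
  SHL R5, 2  → R5 = 55 << 2 = 55 * 2^2 = 220
Final: R5 = 220

220


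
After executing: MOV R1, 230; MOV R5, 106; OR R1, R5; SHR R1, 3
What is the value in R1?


Register state trace:
  MOV R1, 230  → R1 = 230 (0b11100110)
  MOV R5, 106  → R5 = 106 (0b01101010)
  OR R1, R5  → R1 = 230 OR 106 = 238 (0b11101110)
  SHR R1, 3  → R1 = 238 >> 3 = 29
Final: R1 = 29

29


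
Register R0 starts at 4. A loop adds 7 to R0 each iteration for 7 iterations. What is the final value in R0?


Starting value: R0 = 4
  Iter 1: R0 = 4 + 7 = 11
  Iter 2: R0 = 11 + 7 = 18
  Iter 3: R0 = 18 + 7 = 25
  Iter 4: R0 = 25 + 7 = 32
  Iter 5: R0 = 32 + 7 = 39
  Iter 6: R0 = 39 + 7 = 46
  Iter 7: R0 = 46 + 7 = 53
Final: R0 = 53

53


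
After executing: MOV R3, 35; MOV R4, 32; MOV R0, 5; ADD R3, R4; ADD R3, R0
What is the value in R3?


Register state trace:
  MOV R3, 35  → R3 = 35
  MOV R4, 32  → R4 = 32
  MOV R0, 5  → R0 = 5
  ADD R3, R4  → R3 = 35 + 32 = 67
  ADD R3, R0  → R3 = 67 + 5 = 72
Final: R3 = 72

72


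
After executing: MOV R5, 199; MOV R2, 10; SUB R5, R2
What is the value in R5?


Register state trace:
  MOV R5, 199  → R5 = 199
  MOV R2, 10  → R2 = 10
  SUB R5, R2  → R5 = 199 - 10 = 189
Final: R5 = 189

189


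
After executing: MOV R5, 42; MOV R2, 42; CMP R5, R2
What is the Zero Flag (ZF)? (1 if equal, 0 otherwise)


Register state trace:
  MOV R5, 42  → R5 = 42
  MOV R2, 42  → R2 = 42
  CMP R5, R2  → computes 42 - 42 = 0
  Result is zero, so values are equal
ZF = 1

1


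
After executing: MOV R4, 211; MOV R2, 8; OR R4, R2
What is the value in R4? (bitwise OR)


Register state trace:
  MOV R4, 211  → R4 = 211 (0b11010011)
  MOV R2, 8  → R2 = 8 (0b00001000)
  OR R4, R2   → R4 = 211 OR 8 = 219 (0b11011011)
Final: R4 = 219

219


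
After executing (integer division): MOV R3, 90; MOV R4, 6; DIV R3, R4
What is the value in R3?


Register state trace:
  MOV R3, 90  → R3 = 90
  MOV R4, 6  → R4 = 6
  DIV R3, R4  → R3 = 90 // 6 = 15
Final: R3 = 15

15


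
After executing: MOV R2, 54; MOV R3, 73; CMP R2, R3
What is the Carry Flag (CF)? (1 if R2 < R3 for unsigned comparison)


Register state trace:
  MOV R2, 54  → R2 = 54
  MOV R3, 73  → R3 = 73
  CMP R2, R3  → unsigned 54 - 73: borrow occurs
  54 < 73, so CF = 1
CF = 1

1


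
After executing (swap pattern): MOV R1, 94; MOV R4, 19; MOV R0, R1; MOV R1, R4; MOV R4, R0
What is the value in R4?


Register state trace (swap pattern):
  MOV R1, 94  → R1 = 94
  MOV R4, 19  → R4 = 19
  MOV R0, R1  → R0 = 94  (save R1)
  MOV R1, R4  → R1 = 19  (R1 gets R4's value)
  MOV R4, R0  → R4 = 94  (R4 gets saved value)
Final: R4 = 94

94


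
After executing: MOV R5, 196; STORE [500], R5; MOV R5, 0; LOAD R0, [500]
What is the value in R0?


Register and memory trace:
  MOV R5, 196  → R5 = 196
  STORE [500], R5  → mem[500] = 196
  MOV R5, 0  → R5 = 0
  LOAD R0, [500]  → R0 = mem[500] = 196
Final: R0 = 196

196


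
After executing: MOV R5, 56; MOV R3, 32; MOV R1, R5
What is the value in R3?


Register state trace:
  MOV R5, 56  → R5 = 56
  MOV R3, 32  → R3 = 32
  MOV R1, R5  → R1 = 56
Final: R3 = 32

32


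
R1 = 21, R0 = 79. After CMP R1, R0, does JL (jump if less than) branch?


Trace:
  R1 = 21, R0 = 79
  CMP R1, R0  → compares 21 vs 79
  JL checks: is 21 less than 79?
  21 < 79, so condition is true
Branch taken: Yes

Yes


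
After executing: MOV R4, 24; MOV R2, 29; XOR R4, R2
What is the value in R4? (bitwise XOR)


Register state trace:
  MOV R4, 24  → R4 = 24 (0b00011000)
  MOV R2, 29  → R2 = 29 (0b00011101)
  XOR R4, R2  → R4 = 24 XOR 29 = 5 (0b00000101)
Final: R4 = 5

5


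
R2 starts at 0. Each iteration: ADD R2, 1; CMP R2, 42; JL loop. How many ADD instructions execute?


Loop trace (R2 starts at 0, target 42, step 1):
  ADD #1: R2 = 0 + 1 = 1  → 1 < 42, loop
  ADD #2: R2 = 1 + 1 = 2  → 2 < 42, loop
  ADD #3: R2 = 2 + 1 = 3  → 3 < 42, loop
  ADD #4: R2 = 3 + 1 = 4  → 4 < 42, loop
  ADD #5: R2 = 4 + 1 = 5  → 5 < 42, loop
  ADD #6: R2 = 5 + 1 = 6  → 6 < 42, loop
  ADD #7: R2 = 6 + 1 = 7  → 7 < 42, loop
  ADD #8: R2 = 7 + 1 = 8  → 8 < 42, loop
  ADD #9: R2 = 8 + 1 = 9  → 9 < 42, loop
  ADD #10: R2 = 9 + 1 = 10  → 10 < 42, loop
  ADD #11: R2 = 10 + 1 = 11  → 11 < 42, loop
  ADD #12: R2 = 11 + 1 = 12  → 12 < 42, loop
  ADD #13: R2 = 12 + 1 = 13  → 13 < 42, loop
  ADD #14: R2 = 13 + 1 = 14  → 14 < 42, loop
  ADD #15: R2 = 14 + 1 = 15  → 15 < 42, loop
  ADD #16: R2 = 15 + 1 = 16  → 16 < 42, loop
  ADD #17: R2 = 16 + 1 = 17  → 17 < 42, loop
  ADD #18: R2 = 17 + 1 = 18  → 18 < 42, loop
  ADD #19: R2 = 18 + 1 = 19  → 19 < 42, loop
  ADD #20: R2 = 19 + 1 = 20  → 20 < 42, loop
  ADD #21: R2 = 20 + 1 = 21  → 21 < 42, loop
  ADD #22: R2 = 21 + 1 = 22  → 22 < 42, loop
  ADD #23: R2 = 22 + 1 = 23  → 23 < 42, loop
  ADD #24: R2 = 23 + 1 = 24  → 24 < 42, loop
  ADD #25: R2 = 24 + 1 = 25  → 25 < 42, loop
  ADD #26: R2 = 25 + 1 = 26  → 26 < 42, loop
  ADD #27: R2 = 26 + 1 = 27  → 27 < 42, loop
  ADD #28: R2 = 27 + 1 = 28  → 28 < 42, loop
  ADD #29: R2 = 28 + 1 = 29  → 29 < 42, loop
  ADD #30: R2 = 29 + 1 = 30  → 30 < 42, loop
  ADD #31: R2 = 30 + 1 = 31  → 31 < 42, loop
  ADD #32: R2 = 31 + 1 = 32  → 32 < 42, loop
  ADD #33: R2 = 32 + 1 = 33  → 33 < 42, loop
  ADD #34: R2 = 33 + 1 = 34  → 34 < 42, loop
  ADD #35: R2 = 34 + 1 = 35  → 35 < 42, loop
  ADD #36: R2 = 35 + 1 = 36  → 36 < 42, loop
  ADD #37: R2 = 36 + 1 = 37  → 37 < 42, loop
  ADD #38: R2 = 37 + 1 = 38  → 38 < 42, loop
  ADD #39: R2 = 38 + 1 = 39  → 39 < 42, loop
  ADD #40: R2 = 39 + 1 = 40  → 40 < 42, loop
  ADD #41: R2 = 40 + 1 = 41  → 41 < 42, loop
  ADD #42: R2 = 41 + 1 = 42  → 42 >= 42, exit
Total ADD instructions: 42

42


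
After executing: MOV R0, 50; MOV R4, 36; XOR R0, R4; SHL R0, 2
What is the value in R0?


Register state trace:
  MOV R0, 50  → R0 = 50 (0b00110010)
  MOV R4, 36  → R4 = 36 (0b00100100)
  XOR R0, R4  → R0 = 50 XOR 36 = 22 (0b00010110)
  SHL R0, 2  → R0 = 22 << 2 = 88
Final: R0 = 88

88


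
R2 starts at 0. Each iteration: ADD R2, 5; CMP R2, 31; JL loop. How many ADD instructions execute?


Loop trace (R2 starts at 0, target 31, step 5):
  ADD #1: R2 = 0 + 5 = 5  → 5 < 31, loop
  ADD #2: R2 = 5 + 5 = 10  → 10 < 31, loop
  ADD #3: R2 = 10 + 5 = 15  → 15 < 31, loop
  ADD #4: R2 = 15 + 5 = 20  → 20 < 31, loop
  ADD #5: R2 = 20 + 5 = 25  → 25 < 31, loop
  ADD #6: R2 = 25 + 5 = 30  → 30 < 31, loop
  ADD #7: R2 = 30 + 5 = 35  → 35 >= 31, exit
Total ADD instructions: 7

7


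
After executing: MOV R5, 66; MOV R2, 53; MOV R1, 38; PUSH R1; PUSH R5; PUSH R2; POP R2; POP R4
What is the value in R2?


Stack trace (top is rightmost):
  MOV R5, 66  → R5 = 66
  MOV R2, 53  → R2 = 53
  MOV R1, 38  → R1 = 38
  PUSH R1  → stack: [38]
  PUSH R5  → stack: [38, 66]
  PUSH R2  → stack: [38, 66, 53]
  POP R2  → R2 = 53, stack: [38, 66]
  POP R4  → R4 = 66, stack: [38]
Final: R2 = 53

53


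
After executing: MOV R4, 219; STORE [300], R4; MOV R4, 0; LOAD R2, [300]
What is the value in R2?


Register and memory trace:
  MOV R4, 219  → R4 = 219
  STORE [300], R4  → mem[300] = 219
  MOV R4, 0  → R4 = 0
  LOAD R2, [300]  → R2 = mem[300] = 219
Final: R2 = 219

219


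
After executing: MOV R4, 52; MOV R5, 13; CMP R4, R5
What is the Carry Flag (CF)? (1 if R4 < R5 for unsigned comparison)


Register state trace:
  MOV R4, 52  → R4 = 52
  MOV R5, 13  → R5 = 13
  CMP R4, R5  → unsigned 52 - 13: no borrow
  52 >= 13, so CF = 0
CF = 0

0


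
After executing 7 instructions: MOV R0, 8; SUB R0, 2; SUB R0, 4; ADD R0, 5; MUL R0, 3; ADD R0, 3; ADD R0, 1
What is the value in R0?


Register state trace:
  MOV R0, 8  → R0 = 8
  SUB R0, 2  → R0 = 8 - 2 = 6
  SUB R0, 4  → R0 = 6 - 4 = 2
  ADD R0, 5  → R0 = 2 + 5 = 7
  MUL R0, 3  → R0 = 7 * 3 = 21
  ADD R0, 3  → R0 = 21 + 3 = 24
  ADD R0, 1  → R0 = 24 + 1 = 25
Final: R0 = 25

25


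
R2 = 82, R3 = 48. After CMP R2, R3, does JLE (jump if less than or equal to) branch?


Trace:
  R2 = 82, R3 = 48
  CMP R2, R3  → compares 82 vs 48
  JLE checks: is 82 less than or equal to 48?
  82 > 48, so condition is false
Branch taken: No

No


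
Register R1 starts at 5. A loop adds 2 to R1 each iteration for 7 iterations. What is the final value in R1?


Starting value: R1 = 5
  Iter 1: R1 = 5 + 2 = 7
  Iter 2: R1 = 7 + 2 = 9
  Iter 3: R1 = 9 + 2 = 11
  Iter 4: R1 = 11 + 2 = 13
  Iter 5: R1 = 13 + 2 = 15
  Iter 6: R1 = 15 + 2 = 17
  Iter 7: R1 = 17 + 2 = 19
Final: R1 = 19

19


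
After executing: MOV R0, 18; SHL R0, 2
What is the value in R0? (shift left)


Register state trace:
  MOV R0, 18  → R0 = 18
  SHL R0, 2  → R0 = 18 << 2 = 18 * 2^2 = 72
Final: R0 = 72

72


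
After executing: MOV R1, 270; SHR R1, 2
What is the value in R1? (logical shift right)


Register state trace:
  MOV R1, 270  → R1 = 270
  SHR R1, 2  → R1 = 270 >> 2 = 270 // 2^2 = 67
Final: R1 = 67

67


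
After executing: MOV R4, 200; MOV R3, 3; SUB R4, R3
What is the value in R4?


Register state trace:
  MOV R4, 200  → R4 = 200
  MOV R3, 3  → R3 = 3
  SUB R4, R3  → R4 = 200 - 3 = 197
Final: R4 = 197

197


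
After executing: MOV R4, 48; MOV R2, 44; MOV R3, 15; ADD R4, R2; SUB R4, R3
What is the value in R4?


Register state trace:
  MOV R4, 48  → R4 = 48
  MOV R2, 44  → R2 = 44
  MOV R3, 15  → R3 = 15
  ADD R4, R2  → R4 = 48 + 44 = 92
  SUB R4, R3  → R4 = 92 - 15 = 77
Final: R4 = 77

77


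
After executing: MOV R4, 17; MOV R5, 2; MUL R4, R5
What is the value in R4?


Register state trace:
  MOV R4, 17  → R4 = 17
  MOV R5, 2  → R5 = 2
  MUL R4, R5  → R4 = 17 * 2 = 34
Final: R4 = 34

34


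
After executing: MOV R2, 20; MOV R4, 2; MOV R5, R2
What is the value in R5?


Register state trace:
  MOV R2, 20  → R2 = 20
  MOV R4, 2  → R4 = 2
  MOV R5, R2  → R5 = 20
Final: R5 = 20

20


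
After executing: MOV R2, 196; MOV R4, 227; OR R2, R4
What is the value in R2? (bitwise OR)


Register state trace:
  MOV R2, 196  → R2 = 196 (0b11000100)
  MOV R4, 227  → R4 = 227 (0b11100011)
  OR R2, R4   → R2 = 196 OR 227 = 231 (0b11100111)
Final: R2 = 231

231


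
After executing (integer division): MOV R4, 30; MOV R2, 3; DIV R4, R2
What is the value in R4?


Register state trace:
  MOV R4, 30  → R4 = 30
  MOV R2, 3  → R2 = 3
  DIV R4, R2  → R4 = 30 // 3 = 10
Final: R4 = 10

10


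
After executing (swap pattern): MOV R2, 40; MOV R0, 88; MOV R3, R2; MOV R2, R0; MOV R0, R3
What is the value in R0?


Register state trace (swap pattern):
  MOV R2, 40  → R2 = 40
  MOV R0, 88  → R0 = 88
  MOV R3, R2  → R3 = 40  (save R2)
  MOV R2, R0  → R2 = 88  (R2 gets R0's value)
  MOV R0, R3  → R0 = 40  (R0 gets saved value)
Final: R0 = 40

40


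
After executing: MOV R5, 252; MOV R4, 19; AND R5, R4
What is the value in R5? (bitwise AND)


Register state trace:
  MOV R5, 252  → R5 = 252 (0b11111100)
  MOV R4, 19  → R4 = 19 (0b00010011)
  AND R5, R4  → R5 = 252 AND 19 = 16 (0b00010000)
Final: R5 = 16

16


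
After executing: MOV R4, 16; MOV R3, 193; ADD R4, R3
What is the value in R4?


Register state trace:
  MOV R4, 16  → R4 = 16
  MOV R3, 193  → R3 = 193
  ADD R4, R3  → R4 = 16 + 193 = 209
Final: R4 = 209

209


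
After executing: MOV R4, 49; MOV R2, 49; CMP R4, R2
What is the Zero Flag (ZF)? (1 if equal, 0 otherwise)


Register state trace:
  MOV R4, 49  → R4 = 49
  MOV R2, 49  → R2 = 49
  CMP R4, R2  → computes 49 - 49 = 0
  Result is zero, so values are equal
ZF = 1

1


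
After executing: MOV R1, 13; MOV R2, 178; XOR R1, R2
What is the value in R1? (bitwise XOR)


Register state trace:
  MOV R1, 13  → R1 = 13 (0b00001101)
  MOV R2, 178  → R2 = 178 (0b10110010)
  XOR R1, R2  → R1 = 13 XOR 178 = 191 (0b10111111)
Final: R1 = 191

191


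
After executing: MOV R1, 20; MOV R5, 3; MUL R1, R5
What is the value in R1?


Register state trace:
  MOV R1, 20  → R1 = 20
  MOV R5, 3  → R5 = 3
  MUL R1, R5  → R1 = 20 * 3 = 60
Final: R1 = 60

60


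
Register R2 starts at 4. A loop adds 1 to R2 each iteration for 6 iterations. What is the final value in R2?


Starting value: R2 = 4
  Iter 1: R2 = 4 + 1 = 5
  Iter 2: R2 = 5 + 1 = 6
  Iter 3: R2 = 6 + 1 = 7
  Iter 4: R2 = 7 + 1 = 8
  Iter 5: R2 = 8 + 1 = 9
  Iter 6: R2 = 9 + 1 = 10
Final: R2 = 10

10


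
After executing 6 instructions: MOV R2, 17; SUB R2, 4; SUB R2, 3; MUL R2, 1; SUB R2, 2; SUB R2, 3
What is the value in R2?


Register state trace:
  MOV R2, 17  → R2 = 17
  SUB R2, 4  → R2 = 17 - 4 = 13
  SUB R2, 3  → R2 = 13 - 3 = 10
  MUL R2, 1  → R2 = 10 * 1 = 10
  SUB R2, 2  → R2 = 10 - 2 = 8
  SUB R2, 3  → R2 = 8 - 3 = 5
Final: R2 = 5

5


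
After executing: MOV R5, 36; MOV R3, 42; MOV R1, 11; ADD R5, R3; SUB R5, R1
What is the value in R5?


Register state trace:
  MOV R5, 36  → R5 = 36
  MOV R3, 42  → R3 = 42
  MOV R1, 11  → R1 = 11
  ADD R5, R3  → R5 = 36 + 42 = 78
  SUB R5, R1  → R5 = 78 - 11 = 67
Final: R5 = 67

67


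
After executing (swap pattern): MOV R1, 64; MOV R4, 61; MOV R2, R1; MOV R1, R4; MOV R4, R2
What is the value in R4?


Register state trace (swap pattern):
  MOV R1, 64  → R1 = 64
  MOV R4, 61  → R4 = 61
  MOV R2, R1  → R2 = 64  (save R1)
  MOV R1, R4  → R1 = 61  (R1 gets R4's value)
  MOV R4, R2  → R4 = 64  (R4 gets saved value)
Final: R4 = 64

64


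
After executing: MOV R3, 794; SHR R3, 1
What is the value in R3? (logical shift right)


Register state trace:
  MOV R3, 794  → R3 = 794
  SHR R3, 1  → R3 = 794 >> 1 = 794 // 2^1 = 397
Final: R3 = 397

397


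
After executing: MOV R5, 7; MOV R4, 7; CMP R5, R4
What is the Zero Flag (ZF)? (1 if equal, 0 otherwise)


Register state trace:
  MOV R5, 7  → R5 = 7
  MOV R4, 7  → R4 = 7
  CMP R5, R4  → computes 7 - 7 = 0
  Result is zero, so values are equal
ZF = 1

1


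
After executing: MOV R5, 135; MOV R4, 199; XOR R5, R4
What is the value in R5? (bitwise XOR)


Register state trace:
  MOV R5, 135  → R5 = 135 (0b10000111)
  MOV R4, 199  → R4 = 199 (0b11000111)
  XOR R5, R4  → R5 = 135 XOR 199 = 64 (0b01000000)
Final: R5 = 64

64


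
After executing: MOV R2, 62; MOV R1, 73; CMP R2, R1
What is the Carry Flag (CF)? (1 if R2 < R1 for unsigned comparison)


Register state trace:
  MOV R2, 62  → R2 = 62
  MOV R1, 73  → R1 = 73
  CMP R2, R1  → unsigned 62 - 73: borrow occurs
  62 < 73, so CF = 1
CF = 1

1


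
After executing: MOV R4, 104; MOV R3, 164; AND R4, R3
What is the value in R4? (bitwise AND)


Register state trace:
  MOV R4, 104  → R4 = 104 (0b01101000)
  MOV R3, 164  → R3 = 164 (0b10100100)
  AND R4, R3  → R4 = 104 AND 164 = 32 (0b00100000)
Final: R4 = 32

32


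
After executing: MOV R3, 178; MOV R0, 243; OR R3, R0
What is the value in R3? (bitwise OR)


Register state trace:
  MOV R3, 178  → R3 = 178 (0b10110010)
  MOV R0, 243  → R0 = 243 (0b11110011)
  OR R3, R0   → R3 = 178 OR 243 = 243 (0b11110011)
Final: R3 = 243

243


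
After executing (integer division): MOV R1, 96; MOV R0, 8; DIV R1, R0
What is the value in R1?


Register state trace:
  MOV R1, 96  → R1 = 96
  MOV R0, 8  → R0 = 8
  DIV R1, R0  → R1 = 96 // 8 = 12
Final: R1 = 12

12


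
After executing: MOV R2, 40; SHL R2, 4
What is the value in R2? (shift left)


Register state trace:
  MOV R2, 40  → R2 = 40
  SHL R2, 4  → R2 = 40 << 4 = 40 * 2^4 = 640
Final: R2 = 640

640


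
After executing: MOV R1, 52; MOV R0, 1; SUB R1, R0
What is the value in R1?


Register state trace:
  MOV R1, 52  → R1 = 52
  MOV R0, 1  → R0 = 1
  SUB R1, R0  → R1 = 52 - 1 = 51
Final: R1 = 51

51


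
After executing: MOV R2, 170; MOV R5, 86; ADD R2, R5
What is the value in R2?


Register state trace:
  MOV R2, 170  → R2 = 170
  MOV R5, 86  → R5 = 86
  ADD R2, R5  → R2 = 170 + 86 = 256
Final: R2 = 256

256


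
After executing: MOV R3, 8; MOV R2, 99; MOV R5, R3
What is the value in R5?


Register state trace:
  MOV R3, 8  → R3 = 8
  MOV R2, 99  → R2 = 99
  MOV R5, R3  → R5 = 8
Final: R5 = 8

8


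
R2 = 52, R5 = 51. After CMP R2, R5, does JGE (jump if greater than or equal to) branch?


Trace:
  R2 = 52, R5 = 51
  CMP R2, R5  → compares 52 vs 51
  JGE checks: is 52 greater than or equal to 51?
  52 > 51, so condition is true
Branch taken: Yes

Yes


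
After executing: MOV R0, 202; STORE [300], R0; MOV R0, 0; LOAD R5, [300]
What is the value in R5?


Register and memory trace:
  MOV R0, 202  → R0 = 202
  STORE [300], R0  → mem[300] = 202
  MOV R0, 0  → R0 = 0
  LOAD R5, [300]  → R5 = mem[300] = 202
Final: R5 = 202

202


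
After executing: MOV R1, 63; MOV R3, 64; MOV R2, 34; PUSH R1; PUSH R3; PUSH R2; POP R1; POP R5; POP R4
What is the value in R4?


Stack trace (top is rightmost):
  MOV R1, 63  → R1 = 63
  MOV R3, 64  → R3 = 64
  MOV R2, 34  → R2 = 34
  PUSH R1  → stack: [63]
  PUSH R3  → stack: [63, 64]
  PUSH R2  → stack: [63, 64, 34]
  POP R1  → R1 = 34, stack: [63, 64]
  POP R5  → R5 = 64, stack: [63]
  POP R4  → R4 = 63, stack: []
Final: R4 = 63

63


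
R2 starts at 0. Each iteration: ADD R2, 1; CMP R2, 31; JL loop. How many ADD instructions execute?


Loop trace (R2 starts at 0, target 31, step 1):
  ADD #1: R2 = 0 + 1 = 1  → 1 < 31, loop
  ADD #2: R2 = 1 + 1 = 2  → 2 < 31, loop
  ADD #3: R2 = 2 + 1 = 3  → 3 < 31, loop
  ADD #4: R2 = 3 + 1 = 4  → 4 < 31, loop
  ADD #5: R2 = 4 + 1 = 5  → 5 < 31, loop
  ADD #6: R2 = 5 + 1 = 6  → 6 < 31, loop
  ADD #7: R2 = 6 + 1 = 7  → 7 < 31, loop
  ADD #8: R2 = 7 + 1 = 8  → 8 < 31, loop
  ADD #9: R2 = 8 + 1 = 9  → 9 < 31, loop
  ADD #10: R2 = 9 + 1 = 10  → 10 < 31, loop
  ADD #11: R2 = 10 + 1 = 11  → 11 < 31, loop
  ADD #12: R2 = 11 + 1 = 12  → 12 < 31, loop
  ADD #13: R2 = 12 + 1 = 13  → 13 < 31, loop
  ADD #14: R2 = 13 + 1 = 14  → 14 < 31, loop
  ADD #15: R2 = 14 + 1 = 15  → 15 < 31, loop
  ADD #16: R2 = 15 + 1 = 16  → 16 < 31, loop
  ADD #17: R2 = 16 + 1 = 17  → 17 < 31, loop
  ADD #18: R2 = 17 + 1 = 18  → 18 < 31, loop
  ADD #19: R2 = 18 + 1 = 19  → 19 < 31, loop
  ADD #20: R2 = 19 + 1 = 20  → 20 < 31, loop
  ADD #21: R2 = 20 + 1 = 21  → 21 < 31, loop
  ADD #22: R2 = 21 + 1 = 22  → 22 < 31, loop
  ADD #23: R2 = 22 + 1 = 23  → 23 < 31, loop
  ADD #24: R2 = 23 + 1 = 24  → 24 < 31, loop
  ADD #25: R2 = 24 + 1 = 25  → 25 < 31, loop
  ADD #26: R2 = 25 + 1 = 26  → 26 < 31, loop
  ADD #27: R2 = 26 + 1 = 27  → 27 < 31, loop
  ADD #28: R2 = 27 + 1 = 28  → 28 < 31, loop
  ADD #29: R2 = 28 + 1 = 29  → 29 < 31, loop
  ADD #30: R2 = 29 + 1 = 30  → 30 < 31, loop
  ADD #31: R2 = 30 + 1 = 31  → 31 >= 31, exit
Total ADD instructions: 31

31


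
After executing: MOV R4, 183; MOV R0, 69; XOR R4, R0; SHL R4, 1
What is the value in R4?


Register state trace:
  MOV R4, 183  → R4 = 183 (0b10110111)
  MOV R0, 69  → R0 = 69 (0b01000101)
  XOR R4, R0  → R4 = 183 XOR 69 = 242 (0b11110010)
  SHL R4, 1  → R4 = 242 << 1 = 484
Final: R4 = 484

484


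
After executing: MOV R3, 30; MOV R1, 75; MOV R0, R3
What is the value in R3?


Register state trace:
  MOV R3, 30  → R3 = 30
  MOV R1, 75  → R1 = 75
  MOV R0, R3  → R0 = 30
Final: R3 = 30

30


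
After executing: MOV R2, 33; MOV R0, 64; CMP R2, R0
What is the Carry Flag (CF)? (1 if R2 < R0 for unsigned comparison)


Register state trace:
  MOV R2, 33  → R2 = 33
  MOV R0, 64  → R0 = 64
  CMP R2, R0  → unsigned 33 - 64: borrow occurs
  33 < 64, so CF = 1
CF = 1

1


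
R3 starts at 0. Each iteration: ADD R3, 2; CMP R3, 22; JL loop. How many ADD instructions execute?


Loop trace (R3 starts at 0, target 22, step 2):
  ADD #1: R3 = 0 + 2 = 2  → 2 < 22, loop
  ADD #2: R3 = 2 + 2 = 4  → 4 < 22, loop
  ADD #3: R3 = 4 + 2 = 6  → 6 < 22, loop
  ADD #4: R3 = 6 + 2 = 8  → 8 < 22, loop
  ADD #5: R3 = 8 + 2 = 10  → 10 < 22, loop
  ADD #6: R3 = 10 + 2 = 12  → 12 < 22, loop
  ADD #7: R3 = 12 + 2 = 14  → 14 < 22, loop
  ADD #8: R3 = 14 + 2 = 16  → 16 < 22, loop
  ADD #9: R3 = 16 + 2 = 18  → 18 < 22, loop
  ADD #10: R3 = 18 + 2 = 20  → 20 < 22, loop
  ADD #11: R3 = 20 + 2 = 22  → 22 >= 22, exit
Total ADD instructions: 11

11


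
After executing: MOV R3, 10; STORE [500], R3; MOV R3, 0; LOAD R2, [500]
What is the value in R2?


Register and memory trace:
  MOV R3, 10  → R3 = 10
  STORE [500], R3  → mem[500] = 10
  MOV R3, 0  → R3 = 0
  LOAD R2, [500]  → R2 = mem[500] = 10
Final: R2 = 10

10


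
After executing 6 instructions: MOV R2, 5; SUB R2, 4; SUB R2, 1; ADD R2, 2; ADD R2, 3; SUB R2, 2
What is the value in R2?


Register state trace:
  MOV R2, 5  → R2 = 5
  SUB R2, 4  → R2 = 5 - 4 = 1
  SUB R2, 1  → R2 = 1 - 1 = 0
  ADD R2, 2  → R2 = 0 + 2 = 2
  ADD R2, 3  → R2 = 2 + 3 = 5
  SUB R2, 2  → R2 = 5 - 2 = 3
Final: R2 = 3

3


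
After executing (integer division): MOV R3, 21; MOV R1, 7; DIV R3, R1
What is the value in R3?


Register state trace:
  MOV R3, 21  → R3 = 21
  MOV R1, 7  → R1 = 7
  DIV R3, R1  → R3 = 21 // 7 = 3
Final: R3 = 3

3


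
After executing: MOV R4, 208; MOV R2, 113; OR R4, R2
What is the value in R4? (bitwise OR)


Register state trace:
  MOV R4, 208  → R4 = 208 (0b11010000)
  MOV R2, 113  → R2 = 113 (0b01110001)
  OR R4, R2   → R4 = 208 OR 113 = 241 (0b11110001)
Final: R4 = 241

241


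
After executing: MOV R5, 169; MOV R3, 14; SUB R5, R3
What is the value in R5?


Register state trace:
  MOV R5, 169  → R5 = 169
  MOV R3, 14  → R3 = 14
  SUB R5, R3  → R5 = 169 - 14 = 155
Final: R5 = 155

155


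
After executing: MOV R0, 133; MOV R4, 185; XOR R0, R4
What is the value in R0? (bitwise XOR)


Register state trace:
  MOV R0, 133  → R0 = 133 (0b10000101)
  MOV R4, 185  → R4 = 185 (0b10111001)
  XOR R0, R4  → R0 = 133 XOR 185 = 60 (0b00111100)
Final: R0 = 60

60


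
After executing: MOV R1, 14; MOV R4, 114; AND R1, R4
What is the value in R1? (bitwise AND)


Register state trace:
  MOV R1, 14  → R1 = 14 (0b00001110)
  MOV R4, 114  → R4 = 114 (0b01110010)
  AND R1, R4  → R1 = 14 AND 114 = 2 (0b00000010)
Final: R1 = 2

2


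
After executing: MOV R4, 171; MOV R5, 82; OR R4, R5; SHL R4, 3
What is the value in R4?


Register state trace:
  MOV R4, 171  → R4 = 171 (0b10101011)
  MOV R5, 82  → R5 = 82 (0b01010010)
  OR R4, R5  → R4 = 171 OR 82 = 251 (0b11111011)
  SHL R4, 3  → R4 = 251 << 3 = 2008
Final: R4 = 2008

2008


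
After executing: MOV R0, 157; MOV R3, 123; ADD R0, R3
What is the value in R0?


Register state trace:
  MOV R0, 157  → R0 = 157
  MOV R3, 123  → R3 = 123
  ADD R0, R3  → R0 = 157 + 123 = 280
Final: R0 = 280

280


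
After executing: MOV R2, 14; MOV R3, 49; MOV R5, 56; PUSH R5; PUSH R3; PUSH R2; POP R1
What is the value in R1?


Stack trace (top is rightmost):
  MOV R2, 14  → R2 = 14
  MOV R3, 49  → R3 = 49
  MOV R5, 56  → R5 = 56
  PUSH R5  → stack: [56]
  PUSH R3  → stack: [56, 49]
  PUSH R2  → stack: [56, 49, 14]
  POP R1  → R1 = 14, stack: [56, 49]
Final: R1 = 14

14


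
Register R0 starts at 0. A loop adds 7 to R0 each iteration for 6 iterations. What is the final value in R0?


Starting value: R0 = 0
  Iter 1: R0 = 0 + 7 = 7
  Iter 2: R0 = 7 + 7 = 14
  Iter 3: R0 = 14 + 7 = 21
  Iter 4: R0 = 21 + 7 = 28
  Iter 5: R0 = 28 + 7 = 35
  Iter 6: R0 = 35 + 7 = 42
Final: R0 = 42

42


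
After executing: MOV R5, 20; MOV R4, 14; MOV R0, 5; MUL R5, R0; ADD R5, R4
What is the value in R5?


Register state trace:
  MOV R5, 20  → R5 = 20
  MOV R4, 14  → R4 = 14
  MOV R0, 5  → R0 = 5
  MUL R5, R0  → R5 = 20 * 5 = 100
  ADD R5, R4  → R5 = 100 + 14 = 114
Final: R5 = 114

114


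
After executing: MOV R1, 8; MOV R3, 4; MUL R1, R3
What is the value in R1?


Register state trace:
  MOV R1, 8  → R1 = 8
  MOV R3, 4  → R3 = 4
  MUL R1, R3  → R1 = 8 * 4 = 32
Final: R1 = 32

32


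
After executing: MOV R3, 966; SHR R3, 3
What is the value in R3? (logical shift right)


Register state trace:
  MOV R3, 966  → R3 = 966
  SHR R3, 3  → R3 = 966 >> 3 = 966 // 2^3 = 120
Final: R3 = 120

120


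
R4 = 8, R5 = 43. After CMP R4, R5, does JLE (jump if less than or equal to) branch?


Trace:
  R4 = 8, R5 = 43
  CMP R4, R5  → compares 8 vs 43
  JLE checks: is 8 less than or equal to 43?
  8 < 43, so condition is true
Branch taken: Yes

Yes


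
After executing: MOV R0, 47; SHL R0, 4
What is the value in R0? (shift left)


Register state trace:
  MOV R0, 47  → R0 = 47
  SHL R0, 4  → R0 = 47 << 4 = 47 * 2^4 = 752
Final: R0 = 752

752


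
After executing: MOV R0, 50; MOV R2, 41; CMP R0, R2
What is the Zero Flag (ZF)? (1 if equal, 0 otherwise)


Register state trace:
  MOV R0, 50  → R0 = 50
  MOV R2, 41  → R2 = 41
  CMP R0, R2  → computes 50 - 41 = 9
  Result is nonzero, so values are not equal
ZF = 0

0


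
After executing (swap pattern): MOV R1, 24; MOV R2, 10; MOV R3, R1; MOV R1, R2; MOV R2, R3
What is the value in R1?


Register state trace (swap pattern):
  MOV R1, 24  → R1 = 24
  MOV R2, 10  → R2 = 10
  MOV R3, R1  → R3 = 24  (save R1)
  MOV R1, R2  → R1 = 10  (R1 gets R2's value)
  MOV R2, R3  → R2 = 24  (R2 gets saved value)
Final: R1 = 10

10


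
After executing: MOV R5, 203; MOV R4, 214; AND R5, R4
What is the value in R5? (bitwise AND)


Register state trace:
  MOV R5, 203  → R5 = 203 (0b11001011)
  MOV R4, 214  → R4 = 214 (0b11010110)
  AND R5, R4  → R5 = 203 AND 214 = 194 (0b11000010)
Final: R5 = 194

194


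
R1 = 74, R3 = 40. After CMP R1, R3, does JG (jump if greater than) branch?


Trace:
  R1 = 74, R3 = 40
  CMP R1, R3  → compares 74 vs 40
  JG checks: is 74 greater than 40?
  74 > 40, so condition is true
Branch taken: Yes

Yes


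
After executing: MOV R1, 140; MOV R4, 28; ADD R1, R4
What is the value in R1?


Register state trace:
  MOV R1, 140  → R1 = 140
  MOV R4, 28  → R4 = 28
  ADD R1, R4  → R1 = 140 + 28 = 168
Final: R1 = 168

168


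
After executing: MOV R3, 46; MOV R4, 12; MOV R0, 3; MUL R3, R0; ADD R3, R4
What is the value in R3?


Register state trace:
  MOV R3, 46  → R3 = 46
  MOV R4, 12  → R4 = 12
  MOV R0, 3  → R0 = 3
  MUL R3, R0  → R3 = 46 * 3 = 138
  ADD R3, R4  → R3 = 138 + 12 = 150
Final: R3 = 150

150


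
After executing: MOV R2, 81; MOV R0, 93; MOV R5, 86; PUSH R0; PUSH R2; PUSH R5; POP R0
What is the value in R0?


Stack trace (top is rightmost):
  MOV R2, 81  → R2 = 81
  MOV R0, 93  → R0 = 93
  MOV R5, 86  → R5 = 86
  PUSH R0  → stack: [93]
  PUSH R2  → stack: [93, 81]
  PUSH R5  → stack: [93, 81, 86]
  POP R0  → R0 = 86, stack: [93, 81]
Final: R0 = 86

86


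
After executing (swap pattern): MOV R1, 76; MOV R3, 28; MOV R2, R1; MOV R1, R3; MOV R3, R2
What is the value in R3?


Register state trace (swap pattern):
  MOV R1, 76  → R1 = 76
  MOV R3, 28  → R3 = 28
  MOV R2, R1  → R2 = 76  (save R1)
  MOV R1, R3  → R1 = 28  (R1 gets R3's value)
  MOV R3, R2  → R3 = 76  (R3 gets saved value)
Final: R3 = 76

76


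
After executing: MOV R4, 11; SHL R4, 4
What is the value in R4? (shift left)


Register state trace:
  MOV R4, 11  → R4 = 11
  SHL R4, 4  → R4 = 11 << 4 = 11 * 2^4 = 176
Final: R4 = 176

176


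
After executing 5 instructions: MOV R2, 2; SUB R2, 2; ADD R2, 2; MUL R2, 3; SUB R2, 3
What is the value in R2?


Register state trace:
  MOV R2, 2  → R2 = 2
  SUB R2, 2  → R2 = 2 - 2 = 0
  ADD R2, 2  → R2 = 0 + 2 = 2
  MUL R2, 3  → R2 = 2 * 3 = 6
  SUB R2, 3  → R2 = 6 - 3 = 3
Final: R2 = 3

3


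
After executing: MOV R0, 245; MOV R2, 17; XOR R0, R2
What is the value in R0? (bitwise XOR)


Register state trace:
  MOV R0, 245  → R0 = 245 (0b11110101)
  MOV R2, 17  → R2 = 17 (0b00010001)
  XOR R0, R2  → R0 = 245 XOR 17 = 228 (0b11100100)
Final: R0 = 228

228


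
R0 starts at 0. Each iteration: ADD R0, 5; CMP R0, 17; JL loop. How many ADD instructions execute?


Loop trace (R0 starts at 0, target 17, step 5):
  ADD #1: R0 = 0 + 5 = 5  → 5 < 17, loop
  ADD #2: R0 = 5 + 5 = 10  → 10 < 17, loop
  ADD #3: R0 = 10 + 5 = 15  → 15 < 17, loop
  ADD #4: R0 = 15 + 5 = 20  → 20 >= 17, exit
Total ADD instructions: 4

4
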